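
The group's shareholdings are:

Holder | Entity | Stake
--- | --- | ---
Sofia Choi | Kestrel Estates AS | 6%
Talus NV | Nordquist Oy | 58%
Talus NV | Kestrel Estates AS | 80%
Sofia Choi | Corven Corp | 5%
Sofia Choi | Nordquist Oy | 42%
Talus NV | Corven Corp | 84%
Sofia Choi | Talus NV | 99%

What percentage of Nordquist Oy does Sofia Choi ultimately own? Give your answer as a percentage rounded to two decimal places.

99.42%

Sofia reaches Nordquist along 2 paths.
Via Talus: 99% × 58% = 57.42%.
Direct stake: 42% = 42%.
Total: 57.42% + 42% = 99.42%.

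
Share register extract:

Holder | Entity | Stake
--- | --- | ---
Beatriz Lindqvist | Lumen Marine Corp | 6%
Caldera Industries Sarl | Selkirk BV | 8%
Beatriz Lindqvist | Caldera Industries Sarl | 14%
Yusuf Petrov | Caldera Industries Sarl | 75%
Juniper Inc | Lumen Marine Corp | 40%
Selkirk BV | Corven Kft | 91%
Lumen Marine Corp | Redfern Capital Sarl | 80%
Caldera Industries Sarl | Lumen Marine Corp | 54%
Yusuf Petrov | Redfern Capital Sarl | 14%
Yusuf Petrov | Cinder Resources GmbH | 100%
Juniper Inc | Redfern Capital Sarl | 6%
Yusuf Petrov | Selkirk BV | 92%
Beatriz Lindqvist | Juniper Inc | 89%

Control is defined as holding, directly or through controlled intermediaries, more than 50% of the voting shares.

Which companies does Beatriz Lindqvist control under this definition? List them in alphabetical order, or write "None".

Beatriz holds 89% of Juniper, so Beatriz controls Juniper.
No other company's threshold is met.

Juniper Inc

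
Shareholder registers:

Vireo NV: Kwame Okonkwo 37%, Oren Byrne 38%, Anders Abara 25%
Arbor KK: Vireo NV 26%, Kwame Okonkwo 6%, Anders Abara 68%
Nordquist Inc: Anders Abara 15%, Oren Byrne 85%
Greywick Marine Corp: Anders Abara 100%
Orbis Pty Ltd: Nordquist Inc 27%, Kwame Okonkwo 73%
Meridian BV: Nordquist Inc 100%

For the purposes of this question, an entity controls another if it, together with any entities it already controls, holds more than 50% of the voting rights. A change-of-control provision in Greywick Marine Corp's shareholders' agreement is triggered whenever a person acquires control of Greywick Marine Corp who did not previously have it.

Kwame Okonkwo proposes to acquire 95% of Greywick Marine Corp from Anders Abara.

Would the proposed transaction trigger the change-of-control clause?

The purchase adds only to Kwame's holdings (Anders's stake shrinks), so Kwame is the only person who could newly come to control Greywick.
Kwame holds 73% of Orbis, so Kwame controls Orbis.
Neither Kwame nor any entity Kwame controls holds any voting interest in Greywick.
So before the transaction, Kwame does not control Greywick.
After the purchase, Kwame holds 95% of Greywick directly, and Anders's stake falls to 5%.
Kwame holds 95% of Greywick, so Kwame controls Greywick.
Kwame did not control Greywick before and does after, so the clause is triggered.

Yes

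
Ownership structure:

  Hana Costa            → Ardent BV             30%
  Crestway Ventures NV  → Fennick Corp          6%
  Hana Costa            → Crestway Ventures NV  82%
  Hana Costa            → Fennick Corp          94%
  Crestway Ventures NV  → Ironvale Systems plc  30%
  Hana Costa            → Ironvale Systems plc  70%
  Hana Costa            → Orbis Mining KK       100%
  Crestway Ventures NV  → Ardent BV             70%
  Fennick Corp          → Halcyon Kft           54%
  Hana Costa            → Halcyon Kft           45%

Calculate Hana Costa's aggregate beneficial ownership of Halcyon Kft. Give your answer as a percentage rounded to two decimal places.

Hana reaches Halcyon along 3 paths.
Direct stake: 45% = 45%.
Via Fennick: 94% × 54% = 50.76%.
Via Crestway → Fennick: 82% × 6% × 54% = 2.6568%.
Total: 45% + 50.76% + 2.6568% = 98.4168%.
Rounded: 98.42%.

98.42%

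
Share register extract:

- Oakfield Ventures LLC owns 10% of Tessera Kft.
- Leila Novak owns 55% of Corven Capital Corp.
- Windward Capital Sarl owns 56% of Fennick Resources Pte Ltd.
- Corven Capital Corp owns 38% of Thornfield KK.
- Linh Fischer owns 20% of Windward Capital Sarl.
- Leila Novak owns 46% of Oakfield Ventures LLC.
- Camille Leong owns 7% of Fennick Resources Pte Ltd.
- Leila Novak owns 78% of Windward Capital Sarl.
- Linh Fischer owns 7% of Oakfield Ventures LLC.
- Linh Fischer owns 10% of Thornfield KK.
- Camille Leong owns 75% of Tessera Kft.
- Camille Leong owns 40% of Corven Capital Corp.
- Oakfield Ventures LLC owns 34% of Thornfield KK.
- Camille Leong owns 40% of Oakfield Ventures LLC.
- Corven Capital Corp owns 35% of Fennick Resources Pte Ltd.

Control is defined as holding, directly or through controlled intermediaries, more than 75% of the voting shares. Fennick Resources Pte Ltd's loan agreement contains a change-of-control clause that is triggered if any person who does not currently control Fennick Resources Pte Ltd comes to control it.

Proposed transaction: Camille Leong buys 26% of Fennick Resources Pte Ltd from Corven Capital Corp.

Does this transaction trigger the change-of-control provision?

The purchase adds only to Camille's holdings (Corven's stake shrinks), so Camille is the only person who could newly come to control Fennick.
Camille's largest direct stake is 75% in Tessera, which does not meet the threshold, so Camille controls no company.
In Fennick, Camille's side holds only 7%, not > 75%.
So before the transaction, Camille does not control Fennick.
After the purchase, Camille's direct stake in Fennick rises to 7% + 26% = 33%, and Corven's stake falls to 9%.
After the transaction, Camille's side holds 33% of Fennick, not > 75%, so Camille still does not control Fennick.
No new person acquires control, so the clause is not triggered.

No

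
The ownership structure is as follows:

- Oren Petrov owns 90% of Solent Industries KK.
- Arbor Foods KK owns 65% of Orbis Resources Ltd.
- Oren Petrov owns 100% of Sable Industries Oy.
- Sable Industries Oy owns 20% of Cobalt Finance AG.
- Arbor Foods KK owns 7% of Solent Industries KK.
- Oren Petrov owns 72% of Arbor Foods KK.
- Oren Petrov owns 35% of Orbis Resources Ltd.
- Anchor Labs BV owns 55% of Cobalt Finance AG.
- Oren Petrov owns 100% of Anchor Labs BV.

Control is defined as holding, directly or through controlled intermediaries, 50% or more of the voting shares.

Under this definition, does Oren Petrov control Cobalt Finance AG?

Yes

Oren holds 100% of Anchor, so Oren controls Anchor.
Oren holds 100% of Sable, so Oren controls Sable.
Anchor and Sable together hold 55% + 20% = 75% of Cobalt, so Oren controls Cobalt.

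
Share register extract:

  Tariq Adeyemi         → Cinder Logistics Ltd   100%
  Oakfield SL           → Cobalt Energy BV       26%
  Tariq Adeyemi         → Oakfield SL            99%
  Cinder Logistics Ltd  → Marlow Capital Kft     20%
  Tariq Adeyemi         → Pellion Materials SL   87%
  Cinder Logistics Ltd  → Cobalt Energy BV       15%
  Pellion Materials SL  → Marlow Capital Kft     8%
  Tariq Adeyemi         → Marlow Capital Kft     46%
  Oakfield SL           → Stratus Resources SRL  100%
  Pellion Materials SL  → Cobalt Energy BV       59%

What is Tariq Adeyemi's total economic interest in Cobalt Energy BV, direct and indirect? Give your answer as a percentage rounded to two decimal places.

92.07%

Tariq reaches Cobalt along 3 paths.
Via Pellion: 87% × 59% = 51.33%.
Via Oakfield: 99% × 26% = 25.74%.
Via Cinder: 100% × 15% = 15%.
Total: 51.33% + 25.74% + 15% = 92.07%.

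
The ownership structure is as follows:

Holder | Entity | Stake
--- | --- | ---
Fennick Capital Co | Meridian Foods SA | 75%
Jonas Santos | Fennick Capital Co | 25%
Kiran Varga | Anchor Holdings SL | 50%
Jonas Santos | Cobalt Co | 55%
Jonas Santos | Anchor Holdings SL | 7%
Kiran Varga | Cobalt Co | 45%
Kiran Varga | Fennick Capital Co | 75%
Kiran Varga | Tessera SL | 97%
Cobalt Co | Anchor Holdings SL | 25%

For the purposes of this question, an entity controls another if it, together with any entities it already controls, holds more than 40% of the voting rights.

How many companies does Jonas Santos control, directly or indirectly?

Jonas holds 55% of Cobalt, so Jonas controls Cobalt.
No other company's threshold is met.
Jonas controls 1 company.

1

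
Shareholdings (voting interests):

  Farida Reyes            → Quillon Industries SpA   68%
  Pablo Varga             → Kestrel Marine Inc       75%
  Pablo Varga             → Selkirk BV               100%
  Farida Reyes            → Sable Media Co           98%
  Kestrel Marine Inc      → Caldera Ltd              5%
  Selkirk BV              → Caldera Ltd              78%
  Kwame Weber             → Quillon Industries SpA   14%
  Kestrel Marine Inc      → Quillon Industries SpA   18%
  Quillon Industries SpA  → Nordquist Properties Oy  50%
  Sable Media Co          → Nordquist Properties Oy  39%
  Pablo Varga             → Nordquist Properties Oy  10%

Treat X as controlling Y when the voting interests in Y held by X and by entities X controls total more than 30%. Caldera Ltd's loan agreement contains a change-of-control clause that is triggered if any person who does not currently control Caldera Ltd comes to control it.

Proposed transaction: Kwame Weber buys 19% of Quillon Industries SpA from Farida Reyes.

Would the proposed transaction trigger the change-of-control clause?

No

The purchase adds only to Kwame's holdings (Farida's stake shrinks), so Kwame is the only person who could newly come to control Caldera.
Kwame's largest direct stake is 14% in Quillon, which does not meet the threshold, so Kwame controls no company.
Neither Kwame nor any entity Kwame controls holds any voting interest in Caldera.
So before the transaction, Kwame does not control Caldera.
After the purchase, Kwame's direct stake in Quillon rises to 14% + 19% = 33%, and Farida's stake falls to 49%.
Kwame holds 33% of Quillon, so Kwame controls Quillon.
Quillon holds 50% of Nordquist, so Kwame controls Nordquist.
After the transaction, neither Kwame nor any entity Kwame controls holds a voting interest in Caldera, so Kwame still does not control it.
No new person acquires control, so the clause is not triggered.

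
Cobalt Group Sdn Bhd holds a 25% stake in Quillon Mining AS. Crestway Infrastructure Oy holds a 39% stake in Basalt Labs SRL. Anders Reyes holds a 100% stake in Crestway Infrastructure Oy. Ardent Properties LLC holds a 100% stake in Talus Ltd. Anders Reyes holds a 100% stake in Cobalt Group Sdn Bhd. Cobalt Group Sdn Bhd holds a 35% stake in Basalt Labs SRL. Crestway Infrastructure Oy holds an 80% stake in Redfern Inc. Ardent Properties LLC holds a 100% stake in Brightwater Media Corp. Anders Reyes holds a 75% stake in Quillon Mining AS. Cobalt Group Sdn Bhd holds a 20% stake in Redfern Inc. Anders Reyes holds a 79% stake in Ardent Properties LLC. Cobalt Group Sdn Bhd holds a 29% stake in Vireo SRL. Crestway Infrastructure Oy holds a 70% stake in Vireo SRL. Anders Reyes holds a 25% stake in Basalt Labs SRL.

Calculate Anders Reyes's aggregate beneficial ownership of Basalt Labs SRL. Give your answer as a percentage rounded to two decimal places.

99.00%

Anders reaches Basalt along 3 paths.
Via Crestway: 100% × 39% = 39%.
Via Cobalt: 100% × 35% = 35%.
Direct stake: 25% = 25%.
Total: 39% + 35% + 25% = 99%.
Rounded: 99.00%.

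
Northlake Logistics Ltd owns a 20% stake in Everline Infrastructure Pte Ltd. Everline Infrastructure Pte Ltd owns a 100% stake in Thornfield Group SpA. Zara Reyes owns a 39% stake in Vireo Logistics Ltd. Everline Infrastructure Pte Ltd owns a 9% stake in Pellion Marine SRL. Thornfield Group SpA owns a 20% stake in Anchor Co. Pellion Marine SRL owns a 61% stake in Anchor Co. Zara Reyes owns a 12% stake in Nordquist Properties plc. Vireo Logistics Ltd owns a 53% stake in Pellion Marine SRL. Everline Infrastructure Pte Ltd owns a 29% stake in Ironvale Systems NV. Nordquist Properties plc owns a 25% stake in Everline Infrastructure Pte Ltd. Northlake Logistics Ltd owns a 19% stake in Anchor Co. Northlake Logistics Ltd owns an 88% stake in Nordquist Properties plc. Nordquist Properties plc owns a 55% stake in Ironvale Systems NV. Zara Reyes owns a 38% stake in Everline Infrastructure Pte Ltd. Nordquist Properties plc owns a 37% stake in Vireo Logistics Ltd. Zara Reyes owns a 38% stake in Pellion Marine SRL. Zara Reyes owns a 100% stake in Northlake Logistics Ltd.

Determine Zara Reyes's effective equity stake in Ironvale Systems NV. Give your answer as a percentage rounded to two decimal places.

Zara reaches Ironvale along 6 paths.
Via Northlake → Everline: 100% × 20% × 29% = 5.8%.
Via Nordquist → Everline: 12% × 25% × 29% = 0.87%.
Via Northlake → Nordquist → Everline: 100% × 88% × 25% × 29% = 6.38%.
Via Everline: 38% × 29% = 11.02%.
Via Nordquist: 12% × 55% = 6.6%.
Via Northlake → Nordquist: 100% × 88% × 55% = 48.4%.
Total: 5.8% + 0.87% + 6.38% + 11.02% + 6.6% + 48.4% = 79.07%.

79.07%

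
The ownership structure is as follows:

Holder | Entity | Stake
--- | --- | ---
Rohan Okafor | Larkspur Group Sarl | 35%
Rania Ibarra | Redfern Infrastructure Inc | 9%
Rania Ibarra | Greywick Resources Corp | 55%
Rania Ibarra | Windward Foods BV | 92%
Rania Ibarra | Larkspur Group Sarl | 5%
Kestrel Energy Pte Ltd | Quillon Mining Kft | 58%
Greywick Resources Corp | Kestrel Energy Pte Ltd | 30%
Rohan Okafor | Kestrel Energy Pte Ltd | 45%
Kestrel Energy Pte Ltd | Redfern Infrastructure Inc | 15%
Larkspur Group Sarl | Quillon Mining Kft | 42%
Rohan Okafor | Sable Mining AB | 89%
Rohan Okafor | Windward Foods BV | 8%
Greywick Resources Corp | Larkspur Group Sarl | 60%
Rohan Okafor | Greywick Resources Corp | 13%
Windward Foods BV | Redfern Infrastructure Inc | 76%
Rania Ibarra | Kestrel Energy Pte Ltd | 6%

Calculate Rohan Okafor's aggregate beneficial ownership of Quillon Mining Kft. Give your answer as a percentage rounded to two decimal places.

Rohan reaches Quillon along 4 paths.
Via Greywick → Kestrel: 13% × 30% × 58% = 2.262%.
Via Kestrel: 45% × 58% = 26.1%.
Via Larkspur: 35% × 42% = 14.7%.
Via Greywick → Larkspur: 13% × 60% × 42% = 3.276%.
Total: 2.262% + 26.1% + 14.7% + 3.276% = 46.338%.
Rounded: 46.34%.

46.34%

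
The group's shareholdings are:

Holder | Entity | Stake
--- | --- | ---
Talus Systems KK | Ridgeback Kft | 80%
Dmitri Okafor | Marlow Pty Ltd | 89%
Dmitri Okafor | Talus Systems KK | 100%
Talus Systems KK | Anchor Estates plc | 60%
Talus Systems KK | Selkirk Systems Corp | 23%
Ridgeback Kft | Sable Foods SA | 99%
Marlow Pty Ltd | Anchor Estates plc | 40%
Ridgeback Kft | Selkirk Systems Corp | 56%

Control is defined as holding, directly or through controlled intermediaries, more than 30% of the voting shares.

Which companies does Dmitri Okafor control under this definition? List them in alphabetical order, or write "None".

Anchor Estates plc, Marlow Pty Ltd, Ridgeback Kft, Sable Foods SA, Selkirk Systems Corp, Talus Systems KK

Dmitri holds 89% of Marlow, so Dmitri controls Marlow.
Dmitri holds 100% of Talus, so Dmitri controls Talus.
Marlow and Talus together hold 40% + 60% = 100% of Anchor, so Dmitri controls Anchor.
Talus holds 80% of Ridgeback, so Dmitri controls Ridgeback.
Ridgeback holds 99% of Sable, so Dmitri controls Sable.
Talus and Ridgeback together hold 23% + 56% = 79% of Selkirk, so Dmitri controls Selkirk.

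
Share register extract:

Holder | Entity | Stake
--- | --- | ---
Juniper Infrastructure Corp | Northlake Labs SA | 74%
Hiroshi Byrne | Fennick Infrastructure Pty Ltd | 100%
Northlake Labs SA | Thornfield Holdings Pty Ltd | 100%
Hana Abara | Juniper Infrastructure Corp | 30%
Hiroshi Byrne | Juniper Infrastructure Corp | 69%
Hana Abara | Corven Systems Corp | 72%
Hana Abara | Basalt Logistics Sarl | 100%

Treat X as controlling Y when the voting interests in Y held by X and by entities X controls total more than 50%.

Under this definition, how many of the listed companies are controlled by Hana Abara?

2

Hana holds 72% of Corven, so Hana controls Corven.
Hana holds 100% of Basalt, so Hana controls Basalt.
No other company's threshold is met.
Hana controls 2 companies.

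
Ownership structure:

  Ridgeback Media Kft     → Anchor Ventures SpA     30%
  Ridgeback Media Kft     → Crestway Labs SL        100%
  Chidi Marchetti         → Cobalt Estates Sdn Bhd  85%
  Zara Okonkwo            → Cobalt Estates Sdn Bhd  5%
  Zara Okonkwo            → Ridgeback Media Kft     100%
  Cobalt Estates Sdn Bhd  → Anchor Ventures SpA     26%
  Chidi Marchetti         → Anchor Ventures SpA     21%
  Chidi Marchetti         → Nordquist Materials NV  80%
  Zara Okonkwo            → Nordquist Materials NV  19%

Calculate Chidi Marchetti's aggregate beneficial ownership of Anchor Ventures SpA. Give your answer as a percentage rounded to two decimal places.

43.10%

Chidi reaches Anchor along 2 paths.
Via Cobalt: 85% × 26% = 22.1%.
Direct stake: 21% = 21%.
Total: 22.1% + 21% = 43.1%.
Rounded: 43.10%.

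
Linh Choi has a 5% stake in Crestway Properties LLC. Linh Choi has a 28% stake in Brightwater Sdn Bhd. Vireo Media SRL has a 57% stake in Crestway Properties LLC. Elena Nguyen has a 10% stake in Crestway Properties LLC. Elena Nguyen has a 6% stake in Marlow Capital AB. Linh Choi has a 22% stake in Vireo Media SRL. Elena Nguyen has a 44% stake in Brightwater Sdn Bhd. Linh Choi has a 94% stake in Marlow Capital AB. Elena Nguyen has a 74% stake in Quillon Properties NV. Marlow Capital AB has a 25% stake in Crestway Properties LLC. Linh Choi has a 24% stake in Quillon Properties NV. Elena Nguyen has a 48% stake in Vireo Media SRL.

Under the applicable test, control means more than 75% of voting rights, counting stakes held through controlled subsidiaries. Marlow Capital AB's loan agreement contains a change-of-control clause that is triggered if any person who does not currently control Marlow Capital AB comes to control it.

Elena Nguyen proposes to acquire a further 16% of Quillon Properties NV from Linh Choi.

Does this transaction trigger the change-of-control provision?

The purchase adds only to Elena's holdings (Linh's stake shrinks), so Elena is the only person who could newly come to control Marlow.
Elena's largest direct stake is 74% in Quillon, which does not meet the threshold, so Elena controls no company.
In Marlow, Elena's side holds only 6%, not > 75%.
So before the transaction, Elena does not control Marlow.
After the purchase, Elena's direct stake in Quillon rises to 74% + 16% = 90%, and Linh's stake falls to 8%.
Elena holds 90% of Quillon, so Elena controls Quillon.
After the transaction, Elena's side holds 6% of Marlow, not > 75%, so Elena still does not control Marlow.
No new person acquires control, so the clause is not triggered.

No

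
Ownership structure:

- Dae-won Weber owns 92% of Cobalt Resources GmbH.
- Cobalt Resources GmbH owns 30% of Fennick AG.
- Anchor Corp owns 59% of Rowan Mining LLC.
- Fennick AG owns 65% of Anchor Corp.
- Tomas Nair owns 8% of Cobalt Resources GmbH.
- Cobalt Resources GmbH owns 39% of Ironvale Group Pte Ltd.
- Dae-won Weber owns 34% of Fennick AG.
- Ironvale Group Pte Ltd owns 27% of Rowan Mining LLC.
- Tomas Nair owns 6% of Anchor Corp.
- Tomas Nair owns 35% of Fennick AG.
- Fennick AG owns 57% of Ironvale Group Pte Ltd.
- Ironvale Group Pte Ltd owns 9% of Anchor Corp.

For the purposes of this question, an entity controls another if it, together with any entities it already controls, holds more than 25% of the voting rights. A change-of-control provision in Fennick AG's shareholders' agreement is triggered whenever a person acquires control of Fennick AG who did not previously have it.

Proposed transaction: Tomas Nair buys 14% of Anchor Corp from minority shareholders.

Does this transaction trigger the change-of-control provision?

The purchase changes only Tomas's holdings, so Tomas is the only person who could newly come to control Fennick.
Tomas holds 35% of Fennick, so Tomas controls Fennick.
So Tomas already controls Fennick before the transaction.
After the purchase, Tomas's direct stake in Anchor rises to 6% + 14% = 20%.
Tomas controlled Fennick already, so this is not a new person acquiring control; every other person's position is unchanged or reduced.
No new person acquires control, so the clause is not triggered.

No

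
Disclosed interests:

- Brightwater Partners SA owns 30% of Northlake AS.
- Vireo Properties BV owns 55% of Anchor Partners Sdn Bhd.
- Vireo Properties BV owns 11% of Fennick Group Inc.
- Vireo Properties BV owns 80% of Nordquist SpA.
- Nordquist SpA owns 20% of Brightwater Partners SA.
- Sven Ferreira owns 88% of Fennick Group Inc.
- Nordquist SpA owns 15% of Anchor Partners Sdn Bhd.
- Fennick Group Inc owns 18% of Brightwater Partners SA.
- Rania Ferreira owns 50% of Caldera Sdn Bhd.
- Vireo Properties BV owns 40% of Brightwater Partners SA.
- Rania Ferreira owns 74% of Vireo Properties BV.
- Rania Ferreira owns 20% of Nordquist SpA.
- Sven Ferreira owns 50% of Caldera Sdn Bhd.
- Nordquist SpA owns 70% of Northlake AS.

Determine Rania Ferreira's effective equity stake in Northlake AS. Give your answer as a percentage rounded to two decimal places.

69.51%

Rania reaches Northlake along 6 paths.
Via Vireo → Brightwater: 74% × 40% × 30% = 8.88%.
Via Nordquist → Brightwater: 20% × 20% × 30% = 1.2%.
Via Vireo → Nordquist → Brightwater: 74% × 80% × 20% × 30% = 3.552%.
Via Vireo → Fennick → Brightwater: 74% × 11% × 18% × 30% = 0.43956%.
Via Nordquist: 20% × 70% = 14%.
Via Vireo → Nordquist: 74% × 80% × 70% = 41.44%.
Total: 8.88% + 1.2% + 3.552% + 0.43956% + 14% + 41.44% = 69.51156%.
Rounded: 69.51%.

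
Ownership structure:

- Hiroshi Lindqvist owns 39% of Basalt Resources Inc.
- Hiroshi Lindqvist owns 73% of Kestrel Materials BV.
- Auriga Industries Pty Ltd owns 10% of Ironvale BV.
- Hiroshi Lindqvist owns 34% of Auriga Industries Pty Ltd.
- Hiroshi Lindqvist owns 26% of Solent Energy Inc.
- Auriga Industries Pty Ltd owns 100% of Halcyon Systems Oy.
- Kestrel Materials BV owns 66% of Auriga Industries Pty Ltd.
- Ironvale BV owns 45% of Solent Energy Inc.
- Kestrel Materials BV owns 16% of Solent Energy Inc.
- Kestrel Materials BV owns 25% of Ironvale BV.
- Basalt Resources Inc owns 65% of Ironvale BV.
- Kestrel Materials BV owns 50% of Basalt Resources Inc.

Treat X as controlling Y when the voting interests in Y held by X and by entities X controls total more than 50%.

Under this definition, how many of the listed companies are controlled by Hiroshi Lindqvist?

6

Hiroshi holds 73% of Kestrel, so Hiroshi controls Kestrel.
Kestrel and Hiroshi together hold 66% + 34% = 100% of Auriga, so Hiroshi controls Auriga.
Kestrel and Hiroshi together hold 50% + 39% = 89% of Basalt, so Hiroshi controls Basalt.
Auriga and Kestrel and Basalt together hold 10% + 25% + 65% = 100% of Ironvale, so Hiroshi controls Ironvale.
Auriga holds 100% of Halcyon, so Hiroshi controls Halcyon.
Kestrel and Hiroshi and Ironvale together hold 16% + 26% + 45% = 87% of Solent, so Hiroshi controls Solent.
Hiroshi controls 6 companies.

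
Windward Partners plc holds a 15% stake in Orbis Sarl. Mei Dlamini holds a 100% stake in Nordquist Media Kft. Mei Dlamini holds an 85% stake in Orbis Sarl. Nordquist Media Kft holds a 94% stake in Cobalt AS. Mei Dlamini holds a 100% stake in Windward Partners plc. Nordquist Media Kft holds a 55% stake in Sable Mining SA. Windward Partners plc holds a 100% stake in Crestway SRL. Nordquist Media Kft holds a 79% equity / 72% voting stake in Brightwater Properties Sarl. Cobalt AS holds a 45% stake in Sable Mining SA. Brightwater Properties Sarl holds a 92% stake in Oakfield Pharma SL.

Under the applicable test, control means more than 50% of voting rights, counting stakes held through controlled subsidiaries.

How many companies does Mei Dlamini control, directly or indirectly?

Mei holds 100% of Nordquist, so Mei controls Nordquist.
Mei holds 100% of Windward, so Mei controls Windward.
Windward holds 100% of Crestway, so Mei controls Crestway.
Windward and Mei together hold 15% + 85% = 100% of Orbis, so Mei controls Orbis.
Nordquist holds 72% of Brightwater, so Mei controls Brightwater.
Nordquist holds 94% of Cobalt, so Mei controls Cobalt.
Nordquist and Cobalt together hold 55% + 45% = 100% of Sable, so Mei controls Sable.
Brightwater holds 92% of Oakfield, so Mei controls Oakfield.
Mei controls 8 companies.

8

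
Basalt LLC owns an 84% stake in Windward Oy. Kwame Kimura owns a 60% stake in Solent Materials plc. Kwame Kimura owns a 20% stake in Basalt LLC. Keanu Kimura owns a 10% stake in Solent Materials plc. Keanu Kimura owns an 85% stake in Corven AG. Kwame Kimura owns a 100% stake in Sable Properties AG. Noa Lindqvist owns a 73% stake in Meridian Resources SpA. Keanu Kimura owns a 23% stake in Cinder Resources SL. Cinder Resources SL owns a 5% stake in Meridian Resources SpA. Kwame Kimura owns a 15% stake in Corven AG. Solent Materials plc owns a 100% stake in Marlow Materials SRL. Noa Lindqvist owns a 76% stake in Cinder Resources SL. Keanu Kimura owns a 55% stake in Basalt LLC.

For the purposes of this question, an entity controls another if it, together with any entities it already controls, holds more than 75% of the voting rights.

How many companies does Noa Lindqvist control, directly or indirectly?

2

Noa holds 76% of Cinder, so Noa controls Cinder.
Cinder and Noa together hold 5% + 73% = 78% of Meridian, so Noa controls Meridian.
No other company's threshold is met.
Noa controls 2 companies.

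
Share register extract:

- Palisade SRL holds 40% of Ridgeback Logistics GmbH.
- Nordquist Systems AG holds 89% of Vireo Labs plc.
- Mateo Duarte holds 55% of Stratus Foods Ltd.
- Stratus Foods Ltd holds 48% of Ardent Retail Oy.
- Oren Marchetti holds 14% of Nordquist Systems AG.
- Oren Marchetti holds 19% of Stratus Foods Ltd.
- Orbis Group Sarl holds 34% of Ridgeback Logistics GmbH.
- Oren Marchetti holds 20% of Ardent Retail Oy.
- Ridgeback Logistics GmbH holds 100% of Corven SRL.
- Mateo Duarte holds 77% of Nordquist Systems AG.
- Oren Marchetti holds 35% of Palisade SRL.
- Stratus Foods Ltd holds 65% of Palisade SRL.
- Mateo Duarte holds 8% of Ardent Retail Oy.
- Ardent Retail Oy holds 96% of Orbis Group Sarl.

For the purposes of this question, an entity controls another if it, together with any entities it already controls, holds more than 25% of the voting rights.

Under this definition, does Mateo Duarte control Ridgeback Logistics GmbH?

Mateo holds 55% of Stratus, so Mateo controls Stratus.
Stratus holds 65% of Palisade, so Mateo controls Palisade.
Mateo and Stratus together hold 8% + 48% = 56% of Ardent, so Mateo controls Ardent.
Ardent holds 96% of Orbis, so Mateo controls Orbis.
Orbis and Palisade together hold 34% + 40% = 74% of Ridgeback, so Mateo controls Ridgeback.

Yes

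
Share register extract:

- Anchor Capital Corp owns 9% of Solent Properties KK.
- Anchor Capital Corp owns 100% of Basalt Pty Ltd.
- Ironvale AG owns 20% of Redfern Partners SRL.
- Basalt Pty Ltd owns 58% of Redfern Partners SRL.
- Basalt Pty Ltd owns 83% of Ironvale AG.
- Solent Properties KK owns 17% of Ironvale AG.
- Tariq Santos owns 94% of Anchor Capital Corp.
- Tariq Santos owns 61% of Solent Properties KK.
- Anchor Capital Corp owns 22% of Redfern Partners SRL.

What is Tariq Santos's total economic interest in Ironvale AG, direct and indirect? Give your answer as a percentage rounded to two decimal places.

89.83%

Tariq reaches Ironvale along 3 paths.
Via Anchor → Basalt: 94% × 100% × 83% = 78.02%.
Via Solent: 61% × 17% = 10.37%.
Via Anchor → Solent: 94% × 9% × 17% = 1.4382%.
Total: 78.02% + 10.37% + 1.4382% = 89.8282%.
Rounded: 89.83%.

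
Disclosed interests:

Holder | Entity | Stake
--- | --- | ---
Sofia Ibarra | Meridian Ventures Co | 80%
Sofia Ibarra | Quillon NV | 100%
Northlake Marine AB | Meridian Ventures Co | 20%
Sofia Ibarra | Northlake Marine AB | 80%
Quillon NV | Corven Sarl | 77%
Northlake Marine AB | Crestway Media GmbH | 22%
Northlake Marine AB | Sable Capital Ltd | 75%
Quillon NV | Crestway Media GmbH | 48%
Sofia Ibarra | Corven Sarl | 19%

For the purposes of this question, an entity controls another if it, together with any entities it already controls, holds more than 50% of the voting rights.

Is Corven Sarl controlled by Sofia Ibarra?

Yes

Sofia holds 100% of Quillon, so Sofia controls Quillon.
Quillon and Sofia together hold 77% + 19% = 96% of Corven, so Sofia controls Corven.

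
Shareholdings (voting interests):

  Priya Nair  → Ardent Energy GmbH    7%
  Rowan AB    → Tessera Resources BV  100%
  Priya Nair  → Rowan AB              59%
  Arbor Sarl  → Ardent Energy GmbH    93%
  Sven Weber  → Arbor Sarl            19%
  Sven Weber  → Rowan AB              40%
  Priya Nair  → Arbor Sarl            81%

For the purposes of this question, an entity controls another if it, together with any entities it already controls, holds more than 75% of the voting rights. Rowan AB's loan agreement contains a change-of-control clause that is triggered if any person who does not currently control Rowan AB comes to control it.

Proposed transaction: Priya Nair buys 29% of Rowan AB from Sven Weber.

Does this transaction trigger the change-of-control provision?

The purchase adds only to Priya's holdings (Sven's stake shrinks), so Priya is the only person who could newly come to control Rowan.
Priya holds 81% of Arbor, so Priya controls Arbor.
Priya and Arbor together hold 7% + 93% = 100% of Ardent, so Priya controls Ardent.
In Rowan, Priya's side holds only 59%, not > 75%.
So before the transaction, Priya does not control Rowan.
After the purchase, Priya's direct stake in Rowan rises to 59% + 29% = 88%, and Sven's stake falls to 11%.
Priya holds 88% of Rowan, so Priya controls Rowan.
Priya did not control Rowan before and does after, so the clause is triggered.

Yes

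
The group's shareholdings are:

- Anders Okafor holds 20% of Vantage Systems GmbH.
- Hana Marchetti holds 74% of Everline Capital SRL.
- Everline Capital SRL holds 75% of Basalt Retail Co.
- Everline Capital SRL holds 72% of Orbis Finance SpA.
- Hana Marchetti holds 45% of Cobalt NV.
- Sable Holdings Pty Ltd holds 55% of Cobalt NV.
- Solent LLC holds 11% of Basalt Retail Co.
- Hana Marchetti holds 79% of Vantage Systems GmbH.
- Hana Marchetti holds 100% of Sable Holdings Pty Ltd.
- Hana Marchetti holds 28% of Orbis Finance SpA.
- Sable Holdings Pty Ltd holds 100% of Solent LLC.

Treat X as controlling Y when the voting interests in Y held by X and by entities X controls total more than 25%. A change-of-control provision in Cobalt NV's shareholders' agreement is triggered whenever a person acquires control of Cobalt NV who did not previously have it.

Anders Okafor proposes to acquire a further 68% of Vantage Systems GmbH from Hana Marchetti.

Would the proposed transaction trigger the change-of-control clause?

The purchase adds only to Anders's holdings (Hana's stake shrinks), so Anders is the only person who could newly come to control Cobalt.
Anders's largest direct stake is 20% in Vantage, which does not meet the threshold, so Anders controls no company.
Neither Anders nor any entity Anders controls holds any voting interest in Cobalt.
So before the transaction, Anders does not control Cobalt.
After the purchase, Anders's direct stake in Vantage rises to 20% + 68% = 88%, and Hana's stake falls to 11%.
Anders holds 88% of Vantage, so Anders controls Vantage.
After the transaction, neither Anders nor any entity Anders controls holds a voting interest in Cobalt, so Anders still does not control it.
No new person acquires control, so the clause is not triggered.

No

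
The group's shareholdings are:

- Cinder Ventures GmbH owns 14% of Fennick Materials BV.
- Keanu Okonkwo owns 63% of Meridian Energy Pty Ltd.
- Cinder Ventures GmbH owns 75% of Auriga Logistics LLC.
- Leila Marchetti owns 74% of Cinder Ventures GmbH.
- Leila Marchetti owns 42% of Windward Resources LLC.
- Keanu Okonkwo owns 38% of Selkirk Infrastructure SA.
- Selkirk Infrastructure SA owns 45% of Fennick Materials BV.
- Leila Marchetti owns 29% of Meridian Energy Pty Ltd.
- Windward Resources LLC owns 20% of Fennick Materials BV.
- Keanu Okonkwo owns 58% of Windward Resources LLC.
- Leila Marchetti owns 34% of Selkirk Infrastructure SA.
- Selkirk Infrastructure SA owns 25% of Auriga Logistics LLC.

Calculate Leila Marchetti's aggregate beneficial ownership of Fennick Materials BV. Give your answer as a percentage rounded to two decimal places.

Leila reaches Fennick along 3 paths.
Via Selkirk: 34% × 45% = 15.3%.
Via Cinder: 74% × 14% = 10.36%.
Via Windward: 42% × 20% = 8.4%.
Total: 15.3% + 10.36% + 8.4% = 34.06%.

34.06%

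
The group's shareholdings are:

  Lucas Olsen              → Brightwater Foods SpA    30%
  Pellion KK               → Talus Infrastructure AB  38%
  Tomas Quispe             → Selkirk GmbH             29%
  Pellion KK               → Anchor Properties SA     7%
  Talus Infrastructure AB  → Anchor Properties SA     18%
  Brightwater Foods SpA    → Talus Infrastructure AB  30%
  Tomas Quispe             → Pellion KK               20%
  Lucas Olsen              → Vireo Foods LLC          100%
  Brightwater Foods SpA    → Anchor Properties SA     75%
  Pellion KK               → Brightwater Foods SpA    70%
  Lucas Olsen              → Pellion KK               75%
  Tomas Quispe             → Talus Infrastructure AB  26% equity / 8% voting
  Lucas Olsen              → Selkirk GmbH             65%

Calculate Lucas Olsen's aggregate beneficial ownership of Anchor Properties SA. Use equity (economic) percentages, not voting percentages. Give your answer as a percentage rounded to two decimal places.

Lucas reaches Anchor along 6 paths.
Via Pellion: 75% × 7% = 5.25%.
Via Brightwater: 30% × 75% = 22.5%.
Via Pellion → Brightwater: 75% × 70% × 75% = 39.375%.
Via Pellion → Talus: 75% × 38% × 18% = 5.13%.
Via Brightwater → Talus: 30% × 30% × 18% = 1.62%.
Via Pellion → Brightwater → Talus: 75% × 70% × 30% × 18% = 2.835%.
Total: 5.25% + 22.5% + 39.375% + 5.13% + 1.62% + 2.835% = 76.71%.

76.71%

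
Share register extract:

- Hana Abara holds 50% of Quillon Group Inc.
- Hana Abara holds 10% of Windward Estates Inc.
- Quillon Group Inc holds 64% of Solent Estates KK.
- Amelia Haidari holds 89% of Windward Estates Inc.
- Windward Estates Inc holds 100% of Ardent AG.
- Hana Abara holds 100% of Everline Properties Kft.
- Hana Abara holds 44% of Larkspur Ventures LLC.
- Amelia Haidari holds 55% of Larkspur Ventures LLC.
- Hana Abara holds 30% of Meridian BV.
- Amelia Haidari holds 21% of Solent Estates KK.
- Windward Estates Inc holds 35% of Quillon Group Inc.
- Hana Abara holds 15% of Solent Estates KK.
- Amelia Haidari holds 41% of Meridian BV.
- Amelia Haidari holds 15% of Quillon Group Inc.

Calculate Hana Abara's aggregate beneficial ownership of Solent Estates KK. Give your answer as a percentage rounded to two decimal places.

Hana reaches Solent along 3 paths.
Via Windward → Quillon: 10% × 35% × 64% = 2.24%.
Via Quillon: 50% × 64% = 32%.
Direct stake: 15% = 15%.
Total: 2.24% + 32% + 15% = 49.24%.

49.24%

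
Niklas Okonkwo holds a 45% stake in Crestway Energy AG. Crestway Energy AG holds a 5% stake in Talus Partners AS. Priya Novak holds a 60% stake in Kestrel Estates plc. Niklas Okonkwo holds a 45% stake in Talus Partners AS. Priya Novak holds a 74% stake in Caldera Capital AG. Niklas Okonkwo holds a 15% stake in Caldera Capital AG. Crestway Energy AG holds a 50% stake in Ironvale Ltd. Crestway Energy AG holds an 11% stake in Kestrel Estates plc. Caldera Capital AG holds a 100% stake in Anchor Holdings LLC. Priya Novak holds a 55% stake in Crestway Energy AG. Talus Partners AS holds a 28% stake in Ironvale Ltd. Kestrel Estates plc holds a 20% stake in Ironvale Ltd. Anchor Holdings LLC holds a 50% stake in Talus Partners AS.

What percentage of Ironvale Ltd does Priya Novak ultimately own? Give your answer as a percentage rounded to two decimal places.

Priya reaches Ironvale along 5 paths.
Via Crestway → Kestrel: 55% × 11% × 20% = 1.21%.
Via Kestrel: 60% × 20% = 12%.
Via Caldera → Anchor → Talus: 74% × 100% × 50% × 28% = 10.36%.
Via Crestway → Talus: 55% × 5% × 28% = 0.77%.
Via Crestway: 55% × 50% = 27.5%.
Total: 1.21% + 12% + 10.36% + 0.77% + 27.5% = 51.84%.

51.84%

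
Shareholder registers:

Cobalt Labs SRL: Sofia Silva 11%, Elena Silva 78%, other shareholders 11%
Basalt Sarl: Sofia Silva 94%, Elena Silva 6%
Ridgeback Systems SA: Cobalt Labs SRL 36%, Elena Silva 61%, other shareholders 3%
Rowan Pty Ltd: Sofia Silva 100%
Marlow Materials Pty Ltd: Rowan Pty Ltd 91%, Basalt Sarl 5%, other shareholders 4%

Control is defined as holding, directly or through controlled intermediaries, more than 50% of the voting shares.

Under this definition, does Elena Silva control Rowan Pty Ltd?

Elena holds 78% of Cobalt, so Elena controls Cobalt.
Cobalt and Elena together hold 36% + 61% = 97% of Ridgeback, so Elena controls Ridgeback.
Neither Elena nor any entity Elena controls holds any voting interest in Rowan.
So Elena does not control Rowan.

No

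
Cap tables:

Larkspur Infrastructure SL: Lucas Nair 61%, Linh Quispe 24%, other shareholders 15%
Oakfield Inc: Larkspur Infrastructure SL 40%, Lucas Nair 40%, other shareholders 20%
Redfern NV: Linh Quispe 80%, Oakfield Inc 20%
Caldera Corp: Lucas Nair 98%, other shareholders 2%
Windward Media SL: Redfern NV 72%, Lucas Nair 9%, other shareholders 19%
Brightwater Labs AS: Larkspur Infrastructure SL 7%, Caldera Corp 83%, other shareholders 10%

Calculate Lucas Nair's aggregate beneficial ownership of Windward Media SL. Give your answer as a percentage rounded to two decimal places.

18.27%

Lucas reaches Windward along 3 paths.
Via Larkspur → Oakfield → Redfern: 61% × 40% × 20% × 72% = 3.5136%.
Via Oakfield → Redfern: 40% × 20% × 72% = 5.76%.
Direct stake: 9% = 9%.
Total: 3.5136% + 5.76% + 9% = 18.2736%.
Rounded: 18.27%.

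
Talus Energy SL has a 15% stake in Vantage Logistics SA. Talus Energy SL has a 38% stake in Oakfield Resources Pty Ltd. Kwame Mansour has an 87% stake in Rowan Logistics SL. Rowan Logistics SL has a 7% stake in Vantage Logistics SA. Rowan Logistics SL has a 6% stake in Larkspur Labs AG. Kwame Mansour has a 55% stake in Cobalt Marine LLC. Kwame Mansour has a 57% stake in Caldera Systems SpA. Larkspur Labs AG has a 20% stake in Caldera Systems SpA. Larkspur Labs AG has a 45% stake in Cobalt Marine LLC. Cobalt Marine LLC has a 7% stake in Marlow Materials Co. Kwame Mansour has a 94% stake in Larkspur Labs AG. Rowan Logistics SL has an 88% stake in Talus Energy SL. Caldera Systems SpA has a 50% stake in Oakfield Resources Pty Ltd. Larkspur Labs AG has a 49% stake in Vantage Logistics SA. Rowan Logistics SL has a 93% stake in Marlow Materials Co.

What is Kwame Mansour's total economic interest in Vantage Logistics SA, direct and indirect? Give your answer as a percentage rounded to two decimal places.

66.19%

Kwame reaches Vantage along 4 paths.
Via Rowan → Larkspur: 87% × 6% × 49% = 2.5578%.
Via Larkspur: 94% × 49% = 46.06%.
Via Rowan → Talus: 87% × 88% × 15% = 11.484%.
Via Rowan: 87% × 7% = 6.09%.
Total: 2.5578% + 46.06% + 11.484% + 6.09% = 66.1918%.
Rounded: 66.19%.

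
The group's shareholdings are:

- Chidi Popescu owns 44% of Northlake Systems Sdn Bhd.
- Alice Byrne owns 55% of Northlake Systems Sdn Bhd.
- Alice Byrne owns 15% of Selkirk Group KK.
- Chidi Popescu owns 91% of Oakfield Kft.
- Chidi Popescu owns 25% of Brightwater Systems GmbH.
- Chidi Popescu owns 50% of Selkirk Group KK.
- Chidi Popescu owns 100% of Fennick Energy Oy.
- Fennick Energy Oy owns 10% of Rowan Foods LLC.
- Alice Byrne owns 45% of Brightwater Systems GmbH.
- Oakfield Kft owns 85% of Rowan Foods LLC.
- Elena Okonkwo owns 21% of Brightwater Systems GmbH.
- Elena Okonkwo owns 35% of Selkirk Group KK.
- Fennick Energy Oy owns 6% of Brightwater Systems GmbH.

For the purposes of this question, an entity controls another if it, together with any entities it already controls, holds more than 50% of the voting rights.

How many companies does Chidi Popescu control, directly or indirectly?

3

Chidi holds 100% of Fennick, so Chidi controls Fennick.
Chidi holds 91% of Oakfield, so Chidi controls Oakfield.
Fennick and Oakfield together hold 10% + 85% = 95% of Rowan, so Chidi controls Rowan.
No other company's threshold is met.
Chidi controls 3 companies.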